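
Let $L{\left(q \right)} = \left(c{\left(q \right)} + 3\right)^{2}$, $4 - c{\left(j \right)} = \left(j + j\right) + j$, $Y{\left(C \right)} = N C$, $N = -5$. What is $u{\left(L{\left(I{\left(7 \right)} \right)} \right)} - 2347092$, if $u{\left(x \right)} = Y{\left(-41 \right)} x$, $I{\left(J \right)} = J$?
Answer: $-2306912$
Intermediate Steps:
$Y{\left(C \right)} = - 5 C$
$c{\left(j \right)} = 4 - 3 j$ ($c{\left(j \right)} = 4 - \left(\left(j + j\right) + j\right) = 4 - \left(2 j + j\right) = 4 - 3 j$)
$L{\left(q \right)} = \left(7 - 3 q\right)^{2}$ ($L{\left(q \right)} = \left(\left(4 - 3 q\right) + 3\right)^{2} = \left(7 - 3 q\right)^{2}$)
$u{\left(x \right)} = 205 x$ ($u{\left(x \right)} = \left(-5\right) \left(-41\right) x = 205 x$)
$u{\left(L{\left(I{\left(7 \right)} \right)} \right)} - 2347092 = 205 \left(-7 + 3 \cdot 7\right)^{2} - 2347092 = 205 \left(-7 + 21\right)^{2} - 2347092 = 205 \cdot 14^{2} - 2347092 = 205 \cdot 196 - 2347092 = 40180 - 2347092 = -2306912$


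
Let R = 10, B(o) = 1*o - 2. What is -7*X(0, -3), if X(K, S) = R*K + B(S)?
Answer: 35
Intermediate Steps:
B(o) = -2 + o (B(o) = o - 2 = -2 + o)
X(K, S) = -2 + S + 10*K (X(K, S) = 10*K + (-2 + S) = -2 + S + 10*K)
-7*X(0, -3) = -7*(-2 - 3 + 10*0) = -7*(-2 - 3 + 0) = -7*(-5) = 35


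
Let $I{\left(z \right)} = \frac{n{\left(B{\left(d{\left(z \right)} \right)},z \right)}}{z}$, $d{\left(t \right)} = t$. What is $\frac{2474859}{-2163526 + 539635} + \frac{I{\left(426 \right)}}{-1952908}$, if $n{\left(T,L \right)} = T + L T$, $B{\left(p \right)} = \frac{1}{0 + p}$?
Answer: $- \frac{292368237223920043}{191838867886393776} \approx -1.524$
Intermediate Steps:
$B{\left(p \right)} = \frac{1}{p}$
$I{\left(z \right)} = \frac{1 + z}{z^{2}}$ ($I{\left(z \right)} = \frac{\frac{1}{z} \left(1 + z\right)}{z} = \frac{1 + z}{z^{2}}$)
$\frac{2474859}{-2163526 + 539635} + \frac{I{\left(426 \right)}}{-1952908} = \frac{2474859}{-2163526 + 539635} + \frac{\frac{1}{181476} \left(1 + 426\right)}{-1952908} = \frac{2474859}{-1623891} + \frac{1}{181476} \cdot 427 \left(- \frac{1}{1952908}\right) = 2474859 \left(- \frac{1}{1623891}\right) + \frac{427}{181476} \left(- \frac{1}{1952908}\right) = - \frac{824953}{541297} - \frac{427}{354405932208} = - \frac{292368237223920043}{191838867886393776}$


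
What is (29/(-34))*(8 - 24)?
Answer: 232/17 ≈ 13.647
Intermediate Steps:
(29/(-34))*(8 - 24) = (29*(-1/34))*(-16) = -29/34*(-16) = 232/17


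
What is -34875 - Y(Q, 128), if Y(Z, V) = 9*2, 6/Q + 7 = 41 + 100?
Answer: -34893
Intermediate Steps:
Q = 3/67 (Q = 6/(-7 + (41 + 100)) = 6/(-7 + 141) = 6/134 = 6*(1/134) = 3/67 ≈ 0.044776)
Y(Z, V) = 18
-34875 - Y(Q, 128) = -34875 - 1*18 = -34875 - 18 = -34893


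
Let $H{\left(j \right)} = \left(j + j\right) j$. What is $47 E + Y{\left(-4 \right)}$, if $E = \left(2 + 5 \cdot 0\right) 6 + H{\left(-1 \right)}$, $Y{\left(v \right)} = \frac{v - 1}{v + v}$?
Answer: $\frac{5269}{8} \approx 658.63$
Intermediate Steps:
$H{\left(j \right)} = 2 j^{2}$ ($H{\left(j \right)} = 2 j j = 2 j^{2}$)
$Y{\left(v \right)} = \frac{-1 + v}{2 v}$
$E = 14$ ($E = \left(2 + 5 \cdot 0\right) 6 + 2 \left(-1\right)^{2} = \left(2 + 0\right) 6 + 2 \cdot 1 = 2 \cdot 6 + 2 = 12 + 2 = 14$)
$47 E + Y{\left(-4 \right)} = 47 \cdot 14 + \frac{-1 - 4}{2 \left(-4\right)} = 658 + \frac{1}{2} \left(- \frac{1}{4}\right) \left(-5\right) = 658 + \frac{5}{8} = \frac{5269}{8}$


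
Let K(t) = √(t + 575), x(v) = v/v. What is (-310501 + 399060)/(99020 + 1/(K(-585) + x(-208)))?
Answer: 96460322539/107854762441 + 88559*I*√10/107854762441 ≈ 0.89435 + 2.5965e-6*I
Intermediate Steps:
x(v) = 1
K(t) = √(575 + t)
(-310501 + 399060)/(99020 + 1/(K(-585) + x(-208))) = (-310501 + 399060)/(99020 + 1/(√(575 - 585) + 1)) = 88559/(99020 + 1/(√(-10) + 1)) = 88559/(99020 + 1/(I*√10 + 1)) = 88559/(99020 + 1/(1 + I*√10))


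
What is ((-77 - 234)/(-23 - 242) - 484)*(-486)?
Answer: 62183214/265 ≈ 2.3465e+5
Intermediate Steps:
((-77 - 234)/(-23 - 242) - 484)*(-486) = (-311/(-265) - 484)*(-486) = (-311*(-1/265) - 484)*(-486) = (311/265 - 484)*(-486) = -127949/265*(-486) = 62183214/265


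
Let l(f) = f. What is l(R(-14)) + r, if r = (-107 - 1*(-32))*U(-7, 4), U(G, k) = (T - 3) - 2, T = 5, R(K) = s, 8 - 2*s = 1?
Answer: 7/2 ≈ 3.5000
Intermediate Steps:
s = 7/2 (s = 4 - ½*1 = 4 - ½ = 7/2 ≈ 3.5000)
R(K) = 7/2
U(G, k) = 0 (U(G, k) = (5 - 3) - 2 = 2 - 2 = 0)
r = 0 (r = (-107 - 1*(-32))*0 = (-107 + 32)*0 = -75*0 = 0)
l(R(-14)) + r = 7/2 + 0 = 7/2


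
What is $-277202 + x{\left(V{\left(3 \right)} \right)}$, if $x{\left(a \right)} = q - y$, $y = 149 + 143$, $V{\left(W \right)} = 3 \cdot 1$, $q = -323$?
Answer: $-277817$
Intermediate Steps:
$V{\left(W \right)} = 3$
$y = 292$
$x{\left(a \right)} = -615$ ($x{\left(a \right)} = -323 - 292 = -615$)
$-277202 + x{\left(V{\left(3 \right)} \right)} = -277202 - 615 = -277817$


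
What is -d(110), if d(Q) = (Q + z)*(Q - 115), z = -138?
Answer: -140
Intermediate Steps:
d(Q) = (-138 + Q)*(-115 + Q) (d(Q) = (Q - 138)*(Q - 115) = (-138 + Q)*(-115 + Q))
-d(110) = -(15870 + 110**2 - 253*110) = -(15870 + 12100 - 27830) = -1*140 = -140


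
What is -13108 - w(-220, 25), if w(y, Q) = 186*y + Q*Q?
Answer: 27187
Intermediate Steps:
w(y, Q) = Q² + 186*y (w(y, Q) = 186*y + Q² = Q² + 186*y)
-13108 - w(-220, 25) = -13108 - (25² + 186*(-220)) = -13108 - (625 - 40920) = -13108 - 1*(-40295) = -13108 + 40295 = 27187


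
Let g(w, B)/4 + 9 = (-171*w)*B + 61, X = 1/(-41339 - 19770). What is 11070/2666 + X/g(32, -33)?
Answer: 244381241445947/58854597082064 ≈ 4.1523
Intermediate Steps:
X = -1/61109 (X = 1/(-61109) = -1/61109 ≈ -1.6364e-5)
g(w, B) = 208 - 684*B*w (g(w, B) = -36 + 4*((-171*w)*B + 61) = -36 + 4*(-171*B*w + 61) = -36 + 4*(61 - 171*B*w) = -36 + (244 - 684*B*w) = 208 - 684*B*w)
11070/2666 + X/g(32, -33) = 11070/2666 - 1/(61109*(208 - 684*(-33)*32)) = 11070*(1/2666) - 1/(61109*(208 + 722304)) = 5535/1333 - 1/61109/722512 = 5535/1333 - 1/61109*1/722512 = 5535/1333 - 1/44151985808 = 244381241445947/58854597082064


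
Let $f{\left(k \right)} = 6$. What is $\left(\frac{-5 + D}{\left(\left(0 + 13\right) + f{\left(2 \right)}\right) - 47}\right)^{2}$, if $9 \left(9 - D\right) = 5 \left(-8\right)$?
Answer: $\frac{361}{3969} \approx 0.090955$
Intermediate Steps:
$D = \frac{121}{9}$ ($D = 9 - \frac{5 \left(-8\right)}{9} = 9 - - \frac{40}{9} = 9 + \frac{40}{9} = \frac{121}{9} \approx 13.444$)
$\left(\frac{-5 + D}{\left(\left(0 + 13\right) + f{\left(2 \right)}\right) - 47}\right)^{2} = \left(\frac{-5 + \frac{121}{9}}{\left(\left(0 + 13\right) + 6\right) - 47}\right)^{2} = \left(\frac{76}{9 \left(\left(13 + 6\right) - 47\right)}\right)^{2} = \left(\frac{76}{9 \left(19 - 47\right)}\right)^{2} = \left(\frac{76}{9 \left(-28\right)}\right)^{2} = \left(\frac{76}{9} \left(- \frac{1}{28}\right)\right)^{2} = \left(- \frac{19}{63}\right)^{2} = \frac{361}{3969}$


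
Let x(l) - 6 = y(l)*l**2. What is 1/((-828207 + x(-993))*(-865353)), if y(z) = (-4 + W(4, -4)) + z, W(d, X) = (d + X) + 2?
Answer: 1/849730744215468 ≈ 1.1768e-15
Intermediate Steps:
W(d, X) = 2 + X + d (W(d, X) = (X + d) + 2 = 2 + X + d)
y(z) = -2 + z (y(z) = (-4 + (2 - 4 + 4)) + z = (-4 + 2) + z = -2 + z)
x(l) = 6 + l**2*(-2 + l) (x(l) = 6 + (-2 + l)*l**2 = 6 + l**2*(-2 + l))
1/((-828207 + x(-993))*(-865353)) = 1/((-828207 + (6 + (-993)**2*(-2 - 993)))*(-865353)) = -1/865353/(-828207 + (6 + 986049*(-995))) = -1/865353/(-828207 + (6 - 981118755)) = -1/865353/(-828207 - 981118749) = -1/865353/(-981946956) = -1/981946956*(-1/865353) = 1/849730744215468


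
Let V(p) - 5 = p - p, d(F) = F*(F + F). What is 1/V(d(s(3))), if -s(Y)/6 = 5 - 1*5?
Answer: 1/5 ≈ 0.20000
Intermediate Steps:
s(Y) = 0 (s(Y) = -6*(5 - 1*5) = -6*(5 - 5) = -6*0 = 0)
d(F) = 2*F**2 (d(F) = F*(2*F) = 2*F**2)
V(p) = 5 (V(p) = 5 + (p - p) = 5 + 0 = 5)
1/V(d(s(3))) = 1/5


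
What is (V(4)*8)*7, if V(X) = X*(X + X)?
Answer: 1792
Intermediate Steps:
V(X) = 2*X**2 (V(X) = X*(2*X) = 2*X**2)
(V(4)*8)*7 = ((2*4**2)*8)*7 = ((2*16)*8)*7 = (32*8)*7 = 256*7 = 1792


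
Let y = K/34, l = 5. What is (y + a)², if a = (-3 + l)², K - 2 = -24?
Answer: 3249/289 ≈ 11.242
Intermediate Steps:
K = -22 (K = 2 - 24 = -22)
y = -11/17 (y = -22/34 = -22*1/34 = -11/17 ≈ -0.64706)
a = 4 (a = (-3 + 5)² = 2² = 4)
(y + a)² = (-11/17 + 4)² = (57/17)² = 3249/289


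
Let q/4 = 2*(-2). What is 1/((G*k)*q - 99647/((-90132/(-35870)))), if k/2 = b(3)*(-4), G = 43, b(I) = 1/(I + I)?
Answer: -45066/1745828401 ≈ -2.5814e-5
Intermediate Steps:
q = -16 (q = 4*(2*(-2)) = 4*(-4) = -16)
b(I) = 1/(2*I)
k = -4/3 (k = 2*(((½)/3)*(-4)) = 2*(((½)*(⅓))*(-4)) = 2*((⅙)*(-4)) = 2*(-⅔) = -4/3 ≈ -1.3333)
1/((G*k)*q - 99647/((-90132/(-35870)))) = 1/((43*(-4/3))*(-16) - 99647/((-90132/(-35870)))) = 1/(-172/3*(-16) - 99647/((-90132*(-1/35870)))) = 1/(2752/3 - 99647/45066/17935) = 1/(2752/3 - 99647*17935/45066) = 1/(2752/3 - 1787168945/45066) = 1/(-1745828401/45066) = -45066/1745828401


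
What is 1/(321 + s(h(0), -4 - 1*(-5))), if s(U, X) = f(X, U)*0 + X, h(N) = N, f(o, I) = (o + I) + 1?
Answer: 1/322 ≈ 0.0031056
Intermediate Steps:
f(o, I) = 1 + I + o (f(o, I) = (I + o) + 1 = 1 + I + o)
s(U, X) = X (s(U, X) = (1 + U + X)*0 + X = 0 + X = X)
1/(321 + s(h(0), -4 - 1*(-5))) = 1/(321 + (-4 - 1*(-5))) = 1/(321 + (-4 + 5)) = 1/(321 + 1) = 1/322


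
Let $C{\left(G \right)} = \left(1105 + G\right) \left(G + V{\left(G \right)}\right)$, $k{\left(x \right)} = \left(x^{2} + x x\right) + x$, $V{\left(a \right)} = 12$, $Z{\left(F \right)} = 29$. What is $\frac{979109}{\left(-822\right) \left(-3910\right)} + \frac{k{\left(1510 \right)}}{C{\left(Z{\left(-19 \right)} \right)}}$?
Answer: $\frac{817052770447}{8301813660} \approx 98.419$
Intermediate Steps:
$k{\left(x \right)} = x + 2 x^{2}$ ($k{\left(x \right)} = \left(x^{2} + x^{2}\right) + x = 2 x^{2} + x = x + 2 x^{2}$)
$C{\left(G \right)} = \left(12 + G\right) \left(1105 + G\right)$ ($C{\left(G \right)} = \left(1105 + G\right) \left(G + 12\right) = \left(1105 + G\right) \left(12 + G\right) = \left(12 + G\right) \left(1105 + G\right)$)
$\frac{979109}{\left(-822\right) \left(-3910\right)} + \frac{k{\left(1510 \right)}}{C{\left(Z{\left(-19 \right)} \right)}} = \frac{979109}{\left(-822\right) \left(-3910\right)} + \frac{1510 \left(1 + 2 \cdot 1510\right)}{13260 + 29^{2} + 1117 \cdot 29} = \frac{979109}{3214020} + \frac{1510 \left(1 + 3020\right)}{13260 + 841 + 32393} = 979109 \cdot \frac{1}{3214020} + \frac{1510 \cdot 3021}{46494} = \frac{979109}{3214020} + 4561710 \cdot \frac{1}{46494} = \frac{979109}{3214020} + \frac{760285}{7749} = \frac{817052770447}{8301813660}$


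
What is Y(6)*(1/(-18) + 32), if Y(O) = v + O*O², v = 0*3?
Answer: 6900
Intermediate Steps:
v = 0
Y(O) = O³ (Y(O) = 0 + O*O² = 0 + O³ = O³)
Y(6)*(1/(-18) + 32) = 6³*(1/(-18) + 32) = 216*(-1/18 + 32) = 216*(575/18) = 6900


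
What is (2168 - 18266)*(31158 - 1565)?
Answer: -476388114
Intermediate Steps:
(2168 - 18266)*(31158 - 1565) = -16098*29593 = -476388114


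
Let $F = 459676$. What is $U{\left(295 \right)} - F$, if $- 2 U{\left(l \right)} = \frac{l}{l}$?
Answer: $- \frac{919353}{2} \approx -4.5968 \cdot 10^{5}$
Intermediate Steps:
$U{\left(l \right)} = - \frac{1}{2}$ ($U{\left(l \right)} = - \frac{l \frac{1}{l}}{2} = \left(- \frac{1}{2}\right) 1 = - \frac{1}{2}$)
$U{\left(295 \right)} - F = - \frac{1}{2} - 459676 = - \frac{919353}{2}$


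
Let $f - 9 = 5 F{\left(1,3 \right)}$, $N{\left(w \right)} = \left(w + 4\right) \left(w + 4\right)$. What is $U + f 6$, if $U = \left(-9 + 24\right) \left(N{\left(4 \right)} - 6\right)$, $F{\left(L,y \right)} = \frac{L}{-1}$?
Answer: $894$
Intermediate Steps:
$N{\left(w \right)} = \left(4 + w\right)^{2}$ ($N{\left(w \right)} = \left(4 + w\right) \left(4 + w\right) = \left(4 + w\right)^{2}$)
$F{\left(L,y \right)} = - L$ ($F{\left(L,y \right)} = L \left(-1\right) = - L$)
$U = 870$ ($U = \left(-9 + 24\right) \left(\left(4 + 4\right)^{2} - 6\right) = 15 \left(8^{2} - 6\right) = 15 \left(64 - 6\right) = 15 \cdot 58 = 870$)
$f = 4$ ($f = 9 + 5 \left(\left(-1\right) 1\right) = 9 + 5 \left(-1\right) = 9 - 5 = 4$)
$U + f 6 = 870 + 4 \cdot 6 = 870 + 24 = 894$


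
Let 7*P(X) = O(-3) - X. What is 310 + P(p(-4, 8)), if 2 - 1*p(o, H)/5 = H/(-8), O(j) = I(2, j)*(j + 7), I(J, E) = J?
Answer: 309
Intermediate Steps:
O(j) = 14 + 2*j (O(j) = 2*(j + 7) = 2*(7 + j) = 14 + 2*j)
p(o, H) = 10 + 5*H/8 (p(o, H) = 10 - 5*H/(-8) = 10 - 5*H*(-1)/8 = 10 - (-5)*H/8 = 10 + 5*H/8)
P(X) = 8/7 - X/7 (P(X) = ((14 + 2*(-3)) - X)/7 = ((14 - 6) - X)/7 = (8 - X)/7 = 8/7 - X/7)
310 + P(p(-4, 8)) = 310 + (8/7 - (10 + (5/8)*8)/7) = 310 + (8/7 - (10 + 5)/7) = 310 + (8/7 - ⅐*15) = 310 + (8/7 - 15/7) = 310 - 1 = 309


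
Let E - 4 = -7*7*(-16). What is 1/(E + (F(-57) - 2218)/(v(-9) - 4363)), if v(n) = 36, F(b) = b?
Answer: 4327/3411951 ≈ 0.0012682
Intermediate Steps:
E = 788 (E = 4 - 7*7*(-16) = 4 - 49*(-16) = 4 + 784 = 788)
1/(E + (F(-57) - 2218)/(v(-9) - 4363)) = 1/(788 + (-57 - 2218)/(36 - 4363)) = 1/(788 - 2275/(-4327)) = 1/(788 - 2275*(-1/4327)) = 1/(788 + 2275/4327) = 1/(3411951/4327) = 4327/3411951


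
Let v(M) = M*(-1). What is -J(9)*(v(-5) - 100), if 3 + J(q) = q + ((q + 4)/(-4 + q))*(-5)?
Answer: -665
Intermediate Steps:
v(M) = -M
J(q) = -3 + q - 5*(4 + q)/(-4 + q) (J(q) = -3 + (q + ((q + 4)/(-4 + q))*(-5)) = -3 + (q + ((4 + q)/(-4 + q))*(-5)) = -3 + (q - 5*(4 + q)/(-4 + q)) = -3 + q - 5*(4 + q)/(-4 + q))
-J(9)*(v(-5) - 100) = -(-8 + 9² - 12*9)/(-4 + 9)*(-1*(-5) - 100) = -(-8 + 81 - 108)/5*(5 - 100) = -(⅕)*(-35)*(-95) = -(-7)*(-95) = -1*665 = -665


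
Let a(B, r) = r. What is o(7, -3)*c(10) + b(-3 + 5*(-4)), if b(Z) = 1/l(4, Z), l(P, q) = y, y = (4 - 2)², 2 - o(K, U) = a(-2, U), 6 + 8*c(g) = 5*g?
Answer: 111/4 ≈ 27.750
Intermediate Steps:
c(g) = -¾ + 5*g/8 (c(g) = -¾ + (5*g)/8 = -¾ + 5*g/8)
o(K, U) = 2 - U
y = 4 (y = 2² = 4)
l(P, q) = 4
b(Z) = ¼ (b(Z) = 1/4 = ¼)
o(7, -3)*c(10) + b(-3 + 5*(-4)) = (2 - 1*(-3))*(-¾ + (5/8)*10) + ¼ = (2 + 3)*(-¾ + 25/4) + ¼ = 5*(11/2) + ¼ = 55/2 + ¼ = 111/4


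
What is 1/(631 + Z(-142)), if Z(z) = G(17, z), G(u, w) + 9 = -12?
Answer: 1/610 ≈ 0.0016393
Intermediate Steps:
G(u, w) = -21 (G(u, w) = -9 - 12 = -21)
Z(z) = -21
1/(631 + Z(-142)) = 1/(631 - 21) = 1/610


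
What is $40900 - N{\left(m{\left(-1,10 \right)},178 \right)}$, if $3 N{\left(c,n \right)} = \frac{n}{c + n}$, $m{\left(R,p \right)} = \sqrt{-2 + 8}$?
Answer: $\frac{1943429458}{47517} + \frac{89 \sqrt{6}}{47517} \approx 40900.0$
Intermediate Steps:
$m{\left(R,p \right)} = \sqrt{6}$
$N{\left(c,n \right)} = \frac{n}{3 \left(c + n\right)}$ ($N{\left(c,n \right)} = \frac{n \frac{1}{c + n}}{3} = \frac{n}{3 \left(c + n\right)}$)
$40900 - N{\left(m{\left(-1,10 \right)},178 \right)} = 40900 - \frac{1}{3} \cdot 178 \frac{1}{\sqrt{6} + 178} = 40900 - \frac{1}{3} \cdot 178 \frac{1}{178 + \sqrt{6}} = 40900 - \frac{178}{3 \left(178 + \sqrt{6}\right)}$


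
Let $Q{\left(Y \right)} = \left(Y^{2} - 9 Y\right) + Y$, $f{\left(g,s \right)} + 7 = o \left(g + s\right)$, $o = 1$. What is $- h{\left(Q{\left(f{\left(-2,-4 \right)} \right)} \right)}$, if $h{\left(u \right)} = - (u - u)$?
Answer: $0$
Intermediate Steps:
$f{\left(g,s \right)} = -7 + g + s$ ($f{\left(g,s \right)} = -7 + 1 \left(g + s\right) = -7 + \left(g + s\right) = -7 + g + s$)
$Q{\left(Y \right)} = Y^{2} - 8 Y$
$h{\left(u \right)} = 0$ ($h{\left(u \right)} = \left(-1\right) 0 = 0$)
$- h{\left(Q{\left(f{\left(-2,-4 \right)} \right)} \right)} = \left(-1\right) 0 = 0$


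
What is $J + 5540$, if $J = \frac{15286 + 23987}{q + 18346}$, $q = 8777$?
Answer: $\frac{50100231}{9041} \approx 5541.4$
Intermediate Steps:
$J = \frac{13091}{9041}$ ($J = \frac{15286 + 23987}{8777 + 18346} = \frac{39273}{27123} = 39273 \cdot \frac{1}{27123} = \frac{13091}{9041} \approx 1.448$)
$J + 5540 = \frac{13091}{9041} + 5540 = \frac{50100231}{9041}$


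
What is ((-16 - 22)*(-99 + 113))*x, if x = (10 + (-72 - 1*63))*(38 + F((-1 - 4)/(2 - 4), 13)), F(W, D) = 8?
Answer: 3059000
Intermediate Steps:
x = -5750 (x = (10 + (-72 - 1*63))*(38 + 8) = (10 + (-72 - 63))*46 = (10 - 135)*46 = -125*46 = -5750)
((-16 - 22)*(-99 + 113))*x = ((-16 - 22)*(-99 + 113))*(-5750) = -38*14*(-5750) = -532*(-5750) = 3059000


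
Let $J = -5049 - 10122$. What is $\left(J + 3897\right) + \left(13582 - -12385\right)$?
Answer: $14693$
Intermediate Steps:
$J = -15171$
$\left(J + 3897\right) + \left(13582 - -12385\right) = \left(-15171 + 3897\right) + \left(13582 - -12385\right) = -11274 + \left(13582 + 12385\right) = -11274 + 25967 = 14693$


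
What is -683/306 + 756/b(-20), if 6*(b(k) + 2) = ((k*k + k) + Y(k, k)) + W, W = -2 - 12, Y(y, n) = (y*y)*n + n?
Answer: -3311947/1172898 ≈ -2.8237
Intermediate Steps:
Y(y, n) = n + n*y**2 (Y(y, n) = y**2*n + n = n*y**2 + n = n + n*y**2)
W = -14
b(k) = -13/3 + k/6 + k**2/6 + k*(1 + k**2)/6 (b(k) = -2 + (((k*k + k) + k*(1 + k**2)) - 14)/6 = -2 + (((k**2 + k) + k*(1 + k**2)) - 14)/6 = -2 + (((k + k**2) + k*(1 + k**2)) - 14)/6 = -2 + ((k + k**2 + k*(1 + k**2)) - 14)/6 = -2 + (-14 + k + k**2 + k*(1 + k**2))/6 = -2 + (-7/3 + k/6 + k**2/6 + k*(1 + k**2)/6) = -13/3 + k/6 + k**2/6 + k*(1 + k**2)/6)
-683/306 + 756/b(-20) = -683/306 + 756/(-13/3 + (1/3)*(-20) + (1/6)*(-20)**2 + (1/6)*(-20)**3) = -683*1/306 + 756/(-13/3 - 20/3 + (1/6)*400 + (1/6)*(-8000)) = -683/306 + 756/(-13/3 - 20/3 + 200/3 - 4000/3) = -683/306 + 756/(-3833/3) = -683/306 + 756*(-3/3833) = -683/306 - 2268/3833 = -3311947/1172898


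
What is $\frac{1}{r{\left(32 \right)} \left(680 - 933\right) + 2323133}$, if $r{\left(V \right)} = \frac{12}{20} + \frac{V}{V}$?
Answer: $\frac{5}{11613641} \approx 4.3053 \cdot 10^{-7}$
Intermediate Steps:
$r{\left(V \right)} = \frac{8}{5}$ ($r{\left(V \right)} = 12 \cdot \frac{1}{20} + 1 = \frac{3}{5} + 1 = \frac{8}{5}$)
$\frac{1}{r{\left(32 \right)} \left(680 - 933\right) + 2323133} = \frac{1}{\frac{8 \left(680 - 933\right)}{5} + 2323133} = \frac{1}{\frac{8}{5} \left(-253\right) + 2323133} = \frac{1}{- \frac{2024}{5} + 2323133} = \frac{1}{\frac{11613641}{5}} = \frac{5}{11613641}$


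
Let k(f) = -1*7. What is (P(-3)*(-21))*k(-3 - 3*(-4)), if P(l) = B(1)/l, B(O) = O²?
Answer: -49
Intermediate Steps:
P(l) = 1/l (P(l) = 1²/l = 1/l)
k(f) = -7
(P(-3)*(-21))*k(-3 - 3*(-4)) = (-21/(-3))*(-7) = -⅓*(-21)*(-7) = 7*(-7) = -49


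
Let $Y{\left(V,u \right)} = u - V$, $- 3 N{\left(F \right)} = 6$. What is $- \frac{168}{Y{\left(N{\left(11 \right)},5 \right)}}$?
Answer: $-24$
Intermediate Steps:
$N{\left(F \right)} = -2$ ($N{\left(F \right)} = \left(- \frac{1}{3}\right) 6 = -2$)
$- \frac{168}{Y{\left(N{\left(11 \right)},5 \right)}} = - \frac{168}{5 - -2} = - \frac{168}{5 + 2} = - \frac{168}{7} = \left(-168\right) \frac{1}{7} = -24$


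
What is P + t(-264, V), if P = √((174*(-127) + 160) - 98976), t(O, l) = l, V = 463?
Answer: 463 + I*√120914 ≈ 463.0 + 347.73*I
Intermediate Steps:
P = I*√120914 (P = √((-22098 + 160) - 98976) = √(-21938 - 98976) = √(-120914) = I*√120914 ≈ 347.73*I)
P + t(-264, V) = I*√120914 + 463 = 463 + I*√120914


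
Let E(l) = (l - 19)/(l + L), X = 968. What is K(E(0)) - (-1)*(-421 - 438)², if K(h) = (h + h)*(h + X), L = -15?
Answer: 166575707/225 ≈ 7.4034e+5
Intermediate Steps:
E(l) = (-19 + l)/(-15 + l) (E(l) = (l - 19)/(l - 15) = (-19 + l)/(-15 + l))
K(h) = 2*h*(968 + h) (K(h) = (h + h)*(h + 968) = (2*h)*(968 + h) = 2*h*(968 + h))
K(E(0)) - (-1)*(-421 - 438)² = 2*((-19 + 0)/(-15 + 0))*(968 + (-19 + 0)/(-15 + 0)) - (-1)*(-421 - 438)² = 2*(-19/(-15))*(968 - 19/(-15)) - (-1)*(-859)² = 2*(-1/15*(-19))*(968 - 1/15*(-19)) - (-1)*737881 = 2*(19/15)*(968 + 19/15) - 1*(-737881) = 2*(19/15)*(14539/15) + 737881 = 552482/225 + 737881 = 166575707/225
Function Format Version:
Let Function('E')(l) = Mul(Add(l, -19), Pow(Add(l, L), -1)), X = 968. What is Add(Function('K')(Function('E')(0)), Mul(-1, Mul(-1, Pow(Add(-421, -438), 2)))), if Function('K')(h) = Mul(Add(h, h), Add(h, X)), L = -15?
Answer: Rational(166575707, 225) ≈ 7.4034e+5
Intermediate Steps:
Function('E')(l) = Mul(Pow(Add(-15, l), -1), Add(-19, l)) (Function('E')(l) = Mul(Add(l, -19), Pow(Add(l, -15), -1)) = Mul(Add(-19, l), Pow(Add(-15, l), -1)) = Mul(Pow(Add(-15, l), -1), Add(-19, l)))
Function('K')(h) = Mul(2, h, Add(968, h)) (Function('K')(h) = Mul(Add(h, h), Add(h, 968)) = Mul(Mul(2, h), Add(968, h)) = Mul(2, h, Add(968, h)))
Add(Function('K')(Function('E')(0)), Mul(-1, Mul(-1, Pow(Add(-421, -438), 2)))) = Add(Mul(2, Mul(Pow(Add(-15, 0), -1), Add(-19, 0)), Add(968, Mul(Pow(Add(-15, 0), -1), Add(-19, 0)))), Mul(-1, Mul(-1, Pow(Add(-421, -438), 2)))) = Add(Mul(2, Mul(Pow(-15, -1), -19), Add(968, Mul(Pow(-15, -1), -19))), Mul(-1, Mul(-1, Pow(-859, 2)))) = Add(Mul(2, Mul(Rational(-1, 15), -19), Add(968, Mul(Rational(-1, 15), -19))), Mul(-1, Mul(-1, 737881))) = Add(Mul(2, Rational(19, 15), Add(968, Rational(19, 15))), Mul(-1, -737881)) = Add(Mul(2, Rational(19, 15), Rational(14539, 15)), 737881) = Add(Rational(552482, 225), 737881) = Rational(166575707, 225)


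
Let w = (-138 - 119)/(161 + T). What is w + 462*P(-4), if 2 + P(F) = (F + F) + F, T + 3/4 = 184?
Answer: -8907464/1377 ≈ -6468.8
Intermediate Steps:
T = 733/4 (T = -¾ + 184 = 733/4 ≈ 183.25)
P(F) = -2 + 3*F (P(F) = -2 + ((F + F) + F) = -2 + (2*F + F) = -2 + 3*F)
w = -1028/1377 (w = (-138 - 119)/(161 + 733/4) = -257/1377/4 = -257*4/1377 = -1028/1377 ≈ -0.74655)
w + 462*P(-4) = -1028/1377 + 462*(-2 + 3*(-4)) = -1028/1377 + 462*(-2 - 12) = -1028/1377 + 462*(-14) = -1028/1377 - 6468 = -8907464/1377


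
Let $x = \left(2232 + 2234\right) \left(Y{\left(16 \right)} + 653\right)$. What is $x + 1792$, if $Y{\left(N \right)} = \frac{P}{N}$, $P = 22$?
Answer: $\frac{11696923}{4} \approx 2.9242 \cdot 10^{6}$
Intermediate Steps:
$Y{\left(N \right)} = \frac{22}{N}$
$x = \frac{11689755}{4}$ ($x = \left(2232 + 2234\right) \left(\frac{22}{16} + 653\right) = 4466 \left(22 \cdot \frac{1}{16} + 653\right) = 4466 \left(\frac{11}{8} + 653\right) = 4466 \cdot \frac{5235}{8} = \frac{11689755}{4} \approx 2.9224 \cdot 10^{6}$)
$x + 1792 = \frac{11689755}{4} + 1792 = \frac{11696923}{4}$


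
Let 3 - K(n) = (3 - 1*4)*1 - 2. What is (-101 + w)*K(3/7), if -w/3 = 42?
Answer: -1362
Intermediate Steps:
w = -126 (w = -3*42 = -126)
K(n) = 6 (K(n) = 3 - ((3 - 1*4)*1 - 2) = 3 - ((3 - 4)*1 - 2) = 3 - (-1*1 - 2) = 3 - (-1 - 2) = 3 - 1*(-3) = 3 + 3 = 6)
(-101 + w)*K(3/7) = (-101 - 126)*6 = -227*6 = -1362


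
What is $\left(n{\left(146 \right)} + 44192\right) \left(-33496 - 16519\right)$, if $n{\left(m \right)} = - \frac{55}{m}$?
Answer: $- \frac{322695629655}{146} \approx -2.2102 \cdot 10^{9}$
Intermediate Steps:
$\left(n{\left(146 \right)} + 44192\right) \left(-33496 - 16519\right) = \left(- \frac{55}{146} + 44192\right) \left(-33496 - 16519\right) = \left(\left(-55\right) \frac{1}{146} + 44192\right) \left(-50015\right) = \left(- \frac{55}{146} + 44192\right) \left(-50015\right) = \frac{6451977}{146} \left(-50015\right) = - \frac{322695629655}{146}$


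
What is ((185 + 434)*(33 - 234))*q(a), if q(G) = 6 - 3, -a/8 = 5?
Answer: -373257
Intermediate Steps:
a = -40 (a = -8*5 = -40)
q(G) = 3
((185 + 434)*(33 - 234))*q(a) = ((185 + 434)*(33 - 234))*3 = (619*(-201))*3 = -124419*3 = -373257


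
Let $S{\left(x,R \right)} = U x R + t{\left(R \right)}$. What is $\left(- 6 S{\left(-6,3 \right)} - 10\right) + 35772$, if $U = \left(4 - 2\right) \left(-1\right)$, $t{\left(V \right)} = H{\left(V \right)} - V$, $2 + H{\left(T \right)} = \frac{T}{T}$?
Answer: $35570$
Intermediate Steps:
$H{\left(T \right)} = -1$ ($H{\left(T \right)} = -2 + \frac{T}{T} = -2 + 1 = -1$)
$t{\left(V \right)} = -1 - V$
$U = -2$ ($U = 2 \left(-1\right) = -2$)
$S{\left(x,R \right)} = -1 - R - 2 R x$ ($S{\left(x,R \right)} = - 2 x R - \left(1 + R\right) = - 2 R x - \left(1 + R\right) = -1 - R - 2 R x$)
$\left(- 6 S{\left(-6,3 \right)} - 10\right) + 35772 = \left(- 6 \left(-1 - 3 - 6 \left(-6\right)\right) - 10\right) + 35772 = \left(- 6 \left(-1 - 3 + 36\right) - 10\right) + 35772 = \left(\left(-6\right) 32 - 10\right) + 35772 = \left(-192 - 10\right) + 35772 = -202 + 35772 = 35570$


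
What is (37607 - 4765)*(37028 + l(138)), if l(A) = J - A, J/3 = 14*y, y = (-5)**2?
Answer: 1246025480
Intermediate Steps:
y = 25
J = 1050 (J = 3*(14*25) = 3*350 = 1050)
l(A) = 1050 - A
(37607 - 4765)*(37028 + l(138)) = (37607 - 4765)*(37028 + (1050 - 1*138)) = 32842*(37028 + (1050 - 138)) = 32842*(37028 + 912) = 32842*37940 = 1246025480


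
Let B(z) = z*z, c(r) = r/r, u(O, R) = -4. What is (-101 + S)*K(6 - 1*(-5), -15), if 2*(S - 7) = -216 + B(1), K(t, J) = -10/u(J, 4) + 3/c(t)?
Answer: -4433/4 ≈ -1108.3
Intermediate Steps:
c(r) = 1
B(z) = z**2
K(t, J) = 11/2 (K(t, J) = -10/(-4) + 3/1 = -10*(-1/4) + 3*1 = 5/2 + 3 = 11/2)
S = -201/2 (S = 7 + (-216 + 1**2)/2 = 7 + (-216 + 1)/2 = 7 + (1/2)*(-215) = 7 - 215/2 = -201/2 ≈ -100.50)
(-101 + S)*K(6 - 1*(-5), -15) = (-101 - 201/2)*(11/2) = -403/2*11/2 = -4433/4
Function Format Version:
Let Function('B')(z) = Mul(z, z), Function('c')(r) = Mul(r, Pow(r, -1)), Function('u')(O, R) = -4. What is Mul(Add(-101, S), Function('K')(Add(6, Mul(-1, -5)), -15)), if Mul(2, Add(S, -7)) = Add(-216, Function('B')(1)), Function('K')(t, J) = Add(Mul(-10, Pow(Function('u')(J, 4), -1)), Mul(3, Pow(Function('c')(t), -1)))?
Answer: Rational(-4433, 4) ≈ -1108.3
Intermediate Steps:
Function('c')(r) = 1
Function('B')(z) = Pow(z, 2)
Function('K')(t, J) = Rational(11, 2) (Function('K')(t, J) = Add(Mul(-10, Pow(-4, -1)), Mul(3, Pow(1, -1))) = Add(Mul(-10, Rational(-1, 4)), Mul(3, 1)) = Add(Rational(5, 2), 3) = Rational(11, 2))
S = Rational(-201, 2) (S = Add(7, Mul(Rational(1, 2), Add(-216, Pow(1, 2)))) = Add(7, Mul(Rational(1, 2), Add(-216, 1))) = Add(7, Mul(Rational(1, 2), -215)) = Add(7, Rational(-215, 2)) = Rational(-201, 2) ≈ -100.50)
Mul(Add(-101, S), Function('K')(Add(6, Mul(-1, -5)), -15)) = Mul(Add(-101, Rational(-201, 2)), Rational(11, 2)) = Mul(Rational(-403, 2), Rational(11, 2)) = Rational(-4433, 4)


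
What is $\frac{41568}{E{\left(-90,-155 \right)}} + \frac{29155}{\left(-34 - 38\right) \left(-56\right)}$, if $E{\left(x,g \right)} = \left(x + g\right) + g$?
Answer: $- \frac{1392323}{14400} \approx -96.689$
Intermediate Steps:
$E{\left(x,g \right)} = x + 2 g$ ($E{\left(x,g \right)} = \left(g + x\right) + g = x + 2 g$)
$\frac{41568}{E{\left(-90,-155 \right)}} + \frac{29155}{\left(-34 - 38\right) \left(-56\right)} = \frac{41568}{-90 + 2 \left(-155\right)} + \frac{29155}{\left(-34 - 38\right) \left(-56\right)} = \frac{41568}{-90 - 310} + \frac{29155}{\left(-72\right) \left(-56\right)} = \frac{41568}{-400} + \frac{29155}{4032} = 41568 \left(- \frac{1}{400}\right) + 29155 \cdot \frac{1}{4032} = - \frac{2598}{25} + \frac{4165}{576} = - \frac{1392323}{14400}$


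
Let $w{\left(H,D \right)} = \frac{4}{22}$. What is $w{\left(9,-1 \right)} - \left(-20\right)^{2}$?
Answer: $- \frac{4398}{11} \approx -399.82$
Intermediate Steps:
$w{\left(H,D \right)} = \frac{2}{11}$ ($w{\left(H,D \right)} = 4 \cdot \frac{1}{22} = \frac{2}{11}$)
$w{\left(9,-1 \right)} - \left(-20\right)^{2} = \frac{2}{11} - \left(-20\right)^{2} = \frac{2}{11} - 400 = - \frac{4398}{11}$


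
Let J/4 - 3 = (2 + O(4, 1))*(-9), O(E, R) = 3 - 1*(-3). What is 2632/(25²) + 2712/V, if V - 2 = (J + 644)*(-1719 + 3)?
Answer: 830188076/197339375 ≈ 4.2069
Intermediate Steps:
O(E, R) = 6 (O(E, R) = 3 + 3 = 6)
J = -276 (J = 12 + 4*((2 + 6)*(-9)) = 12 + 4*(8*(-9)) = 12 + 4*(-72) = 12 - 288 = -276)
V = -631486 (V = 2 + (-276 + 644)*(-1719 + 3) = 2 + 368*(-1716) = 2 - 631488 = -631486)
2632/(25²) + 2712/V = 2632/(25²) + 2712/(-631486) = 2632/625 + 2712*(-1/631486) = 2632*(1/625) - 1356/315743 = 2632/625 - 1356/315743 = 830188076/197339375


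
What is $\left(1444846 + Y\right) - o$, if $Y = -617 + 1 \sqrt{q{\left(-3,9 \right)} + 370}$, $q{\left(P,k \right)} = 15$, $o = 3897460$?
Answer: $-2453231 + \sqrt{385} \approx -2.4532 \cdot 10^{6}$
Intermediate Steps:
$Y = -617 + \sqrt{385}$ ($Y = -617 + 1 \sqrt{15 + 370} = -617 + 1 \sqrt{385} = -617 + \sqrt{385} \approx -597.38$)
$\left(1444846 + Y\right) - o = \left(1444846 - \left(617 - \sqrt{385}\right)\right) - 3897460 = \left(1444229 + \sqrt{385}\right) - 3897460 = -2453231 + \sqrt{385}$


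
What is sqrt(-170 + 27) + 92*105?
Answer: 9660 + I*sqrt(143) ≈ 9660.0 + 11.958*I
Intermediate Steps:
sqrt(-170 + 27) + 92*105 = sqrt(-143) + 9660 = I*sqrt(143) + 9660 = 9660 + I*sqrt(143)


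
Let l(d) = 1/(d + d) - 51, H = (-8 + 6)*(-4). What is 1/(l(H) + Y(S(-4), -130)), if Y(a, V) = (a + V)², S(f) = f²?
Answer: 16/207121 ≈ 7.7249e-5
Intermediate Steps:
Y(a, V) = (V + a)²
H = 8 (H = -2*(-4) = 8)
l(d) = -51 + 1/(2*d) (l(d) = 1/(2*d) - 51 = -51 + 1/(2*d))
1/(l(H) + Y(S(-4), -130)) = 1/((-51 + (½)/8) + (-130 + (-4)²)²) = 1/((-51 + (½)*(⅛)) + (-130 + 16)²) = 1/((-51 + 1/16) + (-114)²) = 1/(-815/16 + 12996) = 1/(207121/16) = 16/207121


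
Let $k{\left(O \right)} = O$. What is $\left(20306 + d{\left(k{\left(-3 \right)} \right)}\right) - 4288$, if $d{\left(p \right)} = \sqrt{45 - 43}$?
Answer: $16018 + \sqrt{2} \approx 16019.0$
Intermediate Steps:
$d{\left(p \right)} = \sqrt{2}$
$\left(20306 + d{\left(k{\left(-3 \right)} \right)}\right) - 4288 = \left(20306 + \sqrt{2}\right) - 4288 = 16018 + \sqrt{2}$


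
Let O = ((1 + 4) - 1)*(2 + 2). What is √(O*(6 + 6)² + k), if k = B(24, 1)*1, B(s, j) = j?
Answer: √2305 ≈ 48.010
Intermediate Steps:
k = 1 (k = 1*1 = 1)
O = 16 (O = (5 - 1)*4 = 4*4 = 16)
√(O*(6 + 6)² + k) = √(16*(6 + 6)² + 1) = √(16*12² + 1) = √(16*144 + 1) = √(2304 + 1) = √2305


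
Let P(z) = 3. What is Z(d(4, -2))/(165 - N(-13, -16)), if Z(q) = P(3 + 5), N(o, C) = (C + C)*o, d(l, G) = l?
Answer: -3/251 ≈ -0.011952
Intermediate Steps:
N(o, C) = 2*C*o (N(o, C) = (2*C)*o = 2*C*o)
Z(q) = 3
Z(d(4, -2))/(165 - N(-13, -16)) = 3/(165 - 2*(-16)*(-13)) = 3/(165 - 1*416) = 3/(165 - 416) = 3/(-251) = 3*(-1/251) = -3/251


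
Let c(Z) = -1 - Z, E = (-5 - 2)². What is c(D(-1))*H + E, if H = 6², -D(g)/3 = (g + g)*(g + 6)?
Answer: -1067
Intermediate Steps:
E = 49 (E = (-7)² = 49)
D(g) = -6*g*(6 + g) (D(g) = -3*(g + g)*(g + 6) = -3*2*g*(6 + g) = -6*g*(6 + g))
H = 36
c(D(-1))*H + E = (-1 - (-6)*(-1)*(6 - 1))*36 + 49 = (-1 - (-6)*(-1)*5)*36 + 49 = (-1 - 1*30)*36 + 49 = (-1 - 30)*36 + 49 = -31*36 + 49 = -1116 + 49 = -1067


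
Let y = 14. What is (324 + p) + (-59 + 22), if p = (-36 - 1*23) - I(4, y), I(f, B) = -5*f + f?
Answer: 244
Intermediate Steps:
I(f, B) = -4*f
p = -43 (p = (-36 - 1*23) - (-4)*4 = (-36 - 23) - 1*(-16) = -59 + 16 = -43)
(324 + p) + (-59 + 22) = (324 - 43) + (-59 + 22) = 281 - 37 = 244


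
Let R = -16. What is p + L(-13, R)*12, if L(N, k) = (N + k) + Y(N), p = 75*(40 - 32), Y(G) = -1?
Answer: 240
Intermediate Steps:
p = 600 (p = 75*8 = 600)
L(N, k) = -1 + N + k (L(N, k) = (N + k) - 1 = -1 + N + k)
p + L(-13, R)*12 = 600 + (-1 - 13 - 16)*12 = 600 - 30*12 = 600 - 360 = 240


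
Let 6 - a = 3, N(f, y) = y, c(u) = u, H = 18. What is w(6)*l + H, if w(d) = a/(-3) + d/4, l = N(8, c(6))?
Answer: 21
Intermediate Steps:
a = 3 (a = 6 - 1*3 = 6 - 3 = 3)
l = 6
w(d) = -1 + d/4 (w(d) = 3/(-3) + d/4 = 3*(-⅓) + d*(¼) = -1 + d/4)
w(6)*l + H = (-1 + (¼)*6)*6 + 18 = (-1 + 3/2)*6 + 18 = (½)*6 + 18 = 3 + 18 = 21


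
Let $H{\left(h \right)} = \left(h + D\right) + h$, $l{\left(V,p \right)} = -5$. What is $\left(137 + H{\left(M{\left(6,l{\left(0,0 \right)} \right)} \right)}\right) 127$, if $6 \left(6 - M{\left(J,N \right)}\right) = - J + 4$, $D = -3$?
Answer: $\frac{55880}{3} \approx 18627.0$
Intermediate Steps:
$M{\left(J,N \right)} = \frac{16}{3} + \frac{J}{6}$ ($M{\left(J,N \right)} = 6 - \frac{- J + 4}{6} = 6 - \frac{4 - J}{6} = 6 + \left(- \frac{2}{3} + \frac{J}{6}\right) = \frac{16}{3} + \frac{J}{6}$)
$H{\left(h \right)} = -3 + 2 h$ ($H{\left(h \right)} = \left(h - 3\right) + h = \left(-3 + h\right) + h = -3 + 2 h$)
$\left(137 + H{\left(M{\left(6,l{\left(0,0 \right)} \right)} \right)}\right) 127 = \left(137 - \left(3 - 2 \left(\frac{16}{3} + \frac{1}{6} \cdot 6\right)\right)\right) 127 = \left(137 - \left(3 - 2 \left(\frac{16}{3} + 1\right)\right)\right) 127 = \left(137 + \left(-3 + 2 \cdot \frac{19}{3}\right)\right) 127 = \left(137 + \left(-3 + \frac{38}{3}\right)\right) 127 = \left(137 + \frac{29}{3}\right) 127 = \frac{440}{3} \cdot 127 = \frac{55880}{3}$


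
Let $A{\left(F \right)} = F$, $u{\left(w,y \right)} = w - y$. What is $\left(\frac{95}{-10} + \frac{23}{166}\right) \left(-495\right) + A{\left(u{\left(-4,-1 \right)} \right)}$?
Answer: $\frac{384366}{83} \approx 4630.9$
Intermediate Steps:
$\left(\frac{95}{-10} + \frac{23}{166}\right) \left(-495\right) + A{\left(u{\left(-4,-1 \right)} \right)} = \left(\frac{95}{-10} + \frac{23}{166}\right) \left(-495\right) - 3 = \left(95 \left(- \frac{1}{10}\right) + 23 \cdot \frac{1}{166}\right) \left(-495\right) + \left(-4 + 1\right) = \left(- \frac{19}{2} + \frac{23}{166}\right) \left(-495\right) - 3 = \left(- \frac{777}{83}\right) \left(-495\right) - 3 = \frac{384615}{83} - 3 = \frac{384366}{83}$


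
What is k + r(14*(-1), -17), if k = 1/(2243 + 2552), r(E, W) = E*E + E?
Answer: 872691/4795 ≈ 182.00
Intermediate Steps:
r(E, W) = E + E² (r(E, W) = E² + E = E + E²)
k = 1/4795 ≈ 0.00020855
k + r(14*(-1), -17) = 1/4795 + (14*(-1))*(1 + 14*(-1)) = 1/4795 - 14*(1 - 14) = 1/4795 - 14*(-13) = 1/4795 + 182 = 872691/4795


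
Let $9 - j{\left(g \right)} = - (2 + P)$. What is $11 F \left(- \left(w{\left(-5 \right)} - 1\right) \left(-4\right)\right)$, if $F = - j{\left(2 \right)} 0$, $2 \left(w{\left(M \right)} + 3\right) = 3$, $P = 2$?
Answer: $0$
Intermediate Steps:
$w{\left(M \right)} = - \frac{3}{2}$ ($w{\left(M \right)} = -3 + \frac{1}{2} \cdot 3 = -3 + \frac{3}{2} = - \frac{3}{2}$)
$j{\left(g \right)} = 13$ ($j{\left(g \right)} = 9 - - (2 + 2) = 9 - \left(-1\right) 4 = 9 - -4 = 9 + 4 = 13$)
$F = 0$ ($F = \left(-1\right) 13 \cdot 0 = \left(-13\right) 0 = 0$)
$11 F \left(- \left(w{\left(-5 \right)} - 1\right) \left(-4\right)\right) = 11 \cdot 0 \left(- \left(- \frac{3}{2} - 1\right) \left(-4\right)\right) = 0 \left(- \frac{\left(-5\right) \left(-4\right)}{2}\right) = 0 \left(\left(-1\right) 10\right) = 0 \left(-10\right) = 0$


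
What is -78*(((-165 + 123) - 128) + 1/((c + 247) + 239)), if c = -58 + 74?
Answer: 3328221/251 ≈ 13260.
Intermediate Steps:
c = 16
-78*(((-165 + 123) - 128) + 1/((c + 247) + 239)) = -78*(((-165 + 123) - 128) + 1/((16 + 247) + 239)) = -78*((-42 - 128) + 1/(263 + 239)) = -78*(-170 + 1/502) = -78*(-85339/502) = 3328221/251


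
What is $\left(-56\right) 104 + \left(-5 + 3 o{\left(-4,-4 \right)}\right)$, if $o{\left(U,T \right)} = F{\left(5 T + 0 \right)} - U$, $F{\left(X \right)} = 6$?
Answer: $-5799$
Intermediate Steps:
$o{\left(U,T \right)} = 6 - U$
$\left(-56\right) 104 + \left(-5 + 3 o{\left(-4,-4 \right)}\right) = \left(-56\right) 104 - \left(5 - 3 \left(6 - -4\right)\right) = -5824 - \left(5 - 3 \left(6 + 4\right)\right) = -5824 + \left(-5 + 3 \cdot 10\right) = -5824 + \left(-5 + 30\right) = -5824 + 25 = -5799$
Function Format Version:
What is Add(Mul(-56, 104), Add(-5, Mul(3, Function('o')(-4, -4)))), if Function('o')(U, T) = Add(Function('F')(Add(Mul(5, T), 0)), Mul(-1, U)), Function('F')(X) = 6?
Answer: -5799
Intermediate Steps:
Function('o')(U, T) = Add(6, Mul(-1, U))
Add(Mul(-56, 104), Add(-5, Mul(3, Function('o')(-4, -4)))) = Add(Mul(-56, 104), Add(-5, Mul(3, Add(6, Mul(-1, -4))))) = Add(-5824, Add(-5, Mul(3, Add(6, 4)))) = Add(-5824, Add(-5, Mul(3, 10))) = Add(-5824, Add(-5, 30)) = Add(-5824, 25) = -5799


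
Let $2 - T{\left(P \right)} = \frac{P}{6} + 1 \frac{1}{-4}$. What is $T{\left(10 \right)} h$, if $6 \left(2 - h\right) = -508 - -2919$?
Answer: $- \frac{16793}{72} \approx -233.24$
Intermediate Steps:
$h = - \frac{2399}{6}$ ($h = 2 - \frac{-508 - -2919}{6} = 2 - \frac{-508 + 2919}{6} = 2 - \frac{2411}{6} = - \frac{2399}{6} \approx -399.83$)
$T{\left(P \right)} = \frac{9}{4} - \frac{P}{6}$ ($T{\left(P \right)} = 2 - \left(\frac{P}{6} + 1 \frac{1}{-4}\right) = 2 - \left(P \frac{1}{6} + 1 \left(- \frac{1}{4}\right)\right) = 2 - \left(\frac{P}{6} - \frac{1}{4}\right) = 2 - \left(- \frac{1}{4} + \frac{P}{6}\right) = \frac{9}{4} - \frac{P}{6}$)
$T{\left(10 \right)} h = \left(\frac{9}{4} - \frac{5}{3}\right) \left(- \frac{2399}{6}\right) = \frac{7}{12} \left(- \frac{2399}{6}\right) = - \frac{16793}{72}$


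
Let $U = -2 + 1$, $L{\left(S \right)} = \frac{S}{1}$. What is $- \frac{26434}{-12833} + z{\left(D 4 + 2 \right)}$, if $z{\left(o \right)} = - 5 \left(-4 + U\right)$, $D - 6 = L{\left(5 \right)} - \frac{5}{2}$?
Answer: $\frac{347259}{12833} \approx 27.06$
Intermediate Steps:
$L{\left(S \right)} = S$ ($L{\left(S \right)} = S 1 = S$)
$D = \frac{17}{2}$ ($D = 6 + \left(5 - \frac{5}{2}\right) = 6 + \frac{5}{2} = \frac{17}{2} \approx 8.5$)
$U = -1$
$z{\left(o \right)} = 25$ ($z{\left(o \right)} = - 5 \left(-4 - 1\right) = \left(-5\right) \left(-5\right) = 25$)
$- \frac{26434}{-12833} + z{\left(D 4 + 2 \right)} = - \frac{26434}{-12833} + 25 = \left(-26434\right) \left(- \frac{1}{12833}\right) + 25 = \frac{26434}{12833} + 25 = \frac{347259}{12833}$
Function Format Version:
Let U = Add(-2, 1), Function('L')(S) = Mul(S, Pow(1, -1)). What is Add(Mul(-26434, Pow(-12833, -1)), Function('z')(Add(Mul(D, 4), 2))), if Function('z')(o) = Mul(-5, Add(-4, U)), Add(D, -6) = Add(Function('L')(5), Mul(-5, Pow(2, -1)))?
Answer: Rational(347259, 12833) ≈ 27.060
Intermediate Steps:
Function('L')(S) = S (Function('L')(S) = Mul(S, 1) = S)
D = Rational(17, 2) (D = Add(6, Add(5, Mul(-5, Pow(2, -1)))) = Add(6, Add(5, Mul(-5, Rational(1, 2)))) = Add(6, Add(5, Rational(-5, 2))) = Add(6, Rational(5, 2)) = Rational(17, 2) ≈ 8.5000)
U = -1
Function('z')(o) = 25 (Function('z')(o) = Mul(-5, Add(-4, -1)) = Mul(-5, -5) = 25)
Add(Mul(-26434, Pow(-12833, -1)), Function('z')(Add(Mul(D, 4), 2))) = Add(Mul(-26434, Pow(-12833, -1)), 25) = Add(Mul(-26434, Rational(-1, 12833)), 25) = Add(Rational(26434, 12833), 25) = Rational(347259, 12833)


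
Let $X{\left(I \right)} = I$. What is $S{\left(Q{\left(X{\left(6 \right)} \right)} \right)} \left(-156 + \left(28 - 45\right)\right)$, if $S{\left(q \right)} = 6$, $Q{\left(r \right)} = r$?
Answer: $-1038$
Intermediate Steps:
$S{\left(Q{\left(X{\left(6 \right)} \right)} \right)} \left(-156 + \left(28 - 45\right)\right) = 6 \left(-156 + \left(28 - 45\right)\right) = 6 \left(-156 - 17\right) = 6 \left(-173\right) = -1038$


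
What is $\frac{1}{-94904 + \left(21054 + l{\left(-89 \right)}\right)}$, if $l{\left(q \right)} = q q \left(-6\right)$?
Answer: $- \frac{1}{121376} \approx -8.2389 \cdot 10^{-6}$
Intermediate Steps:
$l{\left(q \right)} = - 6 q^{2}$ ($l{\left(q \right)} = q^{2} \left(-6\right) = - 6 q^{2}$)
$\frac{1}{-94904 + \left(21054 + l{\left(-89 \right)}\right)} = \frac{1}{-94904 + \left(21054 - 6 \left(-89\right)^{2}\right)} = \frac{1}{-94904 + \left(21054 - 47526\right)} = \frac{1}{-94904 - 26472} = \frac{1}{-121376} = - \frac{1}{121376}$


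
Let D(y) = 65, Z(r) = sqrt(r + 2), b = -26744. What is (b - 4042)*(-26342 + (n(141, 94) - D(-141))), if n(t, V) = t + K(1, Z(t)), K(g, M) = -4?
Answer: 808748220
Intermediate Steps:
Z(r) = sqrt(2 + r)
n(t, V) = -4 + t (n(t, V) = t - 4 = -4 + t)
(b - 4042)*(-26342 + (n(141, 94) - D(-141))) = (-26744 - 4042)*(-26342 + ((-4 + 141) - 1*65)) = -30786*(-26342 + (137 - 65)) = -30786*(-26342 + 72) = -30786*(-26270) = 808748220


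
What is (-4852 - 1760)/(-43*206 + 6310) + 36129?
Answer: 23015826/637 ≈ 36132.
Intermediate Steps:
(-4852 - 1760)/(-43*206 + 6310) + 36129 = -6612/(-8858 + 6310) + 36129 = -6612/(-2548) + 36129 = -6612*(-1/2548) + 36129 = 1653/637 + 36129 = 23015826/637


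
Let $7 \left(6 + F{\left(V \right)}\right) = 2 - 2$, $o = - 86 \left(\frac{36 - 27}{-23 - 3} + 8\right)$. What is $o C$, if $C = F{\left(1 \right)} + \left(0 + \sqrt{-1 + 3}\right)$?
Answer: $\frac{51342}{13} - \frac{8557 \sqrt{2}}{13} \approx 3018.5$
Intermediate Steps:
$o = - \frac{8557}{13}$ ($o = - 86 \left(\frac{9}{-26} + 8\right) = - 86 \left(9 \left(- \frac{1}{26}\right) + 8\right) = - 86 \left(- \frac{9}{26} + 8\right) = \left(-86\right) \frac{199}{26} = - \frac{8557}{13} \approx -658.23$)
$F{\left(V \right)} = -6$ ($F{\left(V \right)} = -6 + \frac{2 - 2}{7} = -6 + \frac{1}{7} \cdot 0 = -6 + 0 = -6$)
$C = -6 + \sqrt{2}$ ($C = -6 + \left(0 + \sqrt{-1 + 3}\right) = -6 + \left(0 + \sqrt{2}\right) = -6 + \sqrt{2} \approx -4.5858$)
$o C = - \frac{8557 \left(-6 + \sqrt{2}\right)}{13} = \frac{51342}{13} - \frac{8557 \sqrt{2}}{13}$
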